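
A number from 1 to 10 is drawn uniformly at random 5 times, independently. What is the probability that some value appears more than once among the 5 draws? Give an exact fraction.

436/625

P(all 5 different) = 10/10 · 9/10 · ··· · 6/10 = 189/625.
P(at least two equal) = 1 − 189/625 = 436/625.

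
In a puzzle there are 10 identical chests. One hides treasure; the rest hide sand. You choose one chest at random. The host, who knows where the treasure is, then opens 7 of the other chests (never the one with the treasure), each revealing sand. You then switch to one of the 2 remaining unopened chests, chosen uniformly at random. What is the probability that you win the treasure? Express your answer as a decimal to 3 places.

Your original chest holds the treasure with probability 1/10, so the other 9 collectively hold it with probability 9/10.
The host can always find 7 empty chests to open, so the reveals don't change that 9/10; it is now spread over the 2 remaining unopened chests.
P(win by switching) = (9/10) · (1/2) = 9/20 ≈ 0.450.

0.450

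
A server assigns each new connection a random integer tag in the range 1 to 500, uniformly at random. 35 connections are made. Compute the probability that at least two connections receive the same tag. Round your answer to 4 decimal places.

0.7043

It's easier to compute the probability that all 35 are distinct.
P(all distinct) = 500/500 · 499/500 · ··· · 466/500 ≈ 0.2957.
So the probability of at least one match is 1 − 0.2957 = 0.7043.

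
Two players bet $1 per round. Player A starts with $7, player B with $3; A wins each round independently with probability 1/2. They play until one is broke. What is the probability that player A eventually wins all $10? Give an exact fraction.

7/10

With a fair step, P(i) = ½P(i−1) + ½P(i+1) with P(0)=0, P(10)=1 has the linear solution P(i) = i/10.
P(7) = 7/10.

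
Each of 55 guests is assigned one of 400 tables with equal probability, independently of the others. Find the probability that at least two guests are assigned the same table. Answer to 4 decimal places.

0.9796

It's easier to compute the probability that all 55 are distinct.
P(all distinct) = 400/400 · 399/400 · ··· · 346/400 ≈ 0.0204.
So the probability of at least one match is 1 − 0.0204 = 0.9796.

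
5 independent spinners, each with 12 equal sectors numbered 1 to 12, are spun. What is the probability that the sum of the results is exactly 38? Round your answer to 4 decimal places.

There are 12^5 = 248832 equally likely outcomes.
The number of ordered 5-tuples from {1,…,12} summing to 38 is 9945.
P(sum = 38) = 9945/248832 = 1105/27648 ≈ 0.0400.

0.0400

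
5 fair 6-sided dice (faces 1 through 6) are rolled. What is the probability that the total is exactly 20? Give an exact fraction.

There are 6^5 = 7776 equally likely outcomes.
The number of ordered 5-tuples from {1,…,6} summing to 20 is 651.
P(sum = 20) = 651/7776 = 217/2592.

217/2592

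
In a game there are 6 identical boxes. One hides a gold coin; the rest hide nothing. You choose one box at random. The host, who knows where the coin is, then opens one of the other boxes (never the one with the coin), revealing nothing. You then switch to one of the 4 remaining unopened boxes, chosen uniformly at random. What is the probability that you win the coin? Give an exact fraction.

Your original box holds the coin with probability 1/6, so the other 5 collectively hold it with probability 5/6.
The host can always find an empty box to open, so this doesn't change that 5/6; it is now spread over the 4 remaining unopened boxes.
P(win by switching) = (5/6) · (1/4) = 5/24.

5/24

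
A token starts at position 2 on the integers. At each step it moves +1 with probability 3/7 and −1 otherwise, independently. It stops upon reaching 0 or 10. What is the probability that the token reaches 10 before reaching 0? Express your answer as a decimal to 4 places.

Let r = q/p = (4/7)/(3/7) = 4/3. The recurrence P(i) = p·P(i+1) + q·P(i−1) with P(0)=0, P(10)=1 gives P(i) = (1 − r^i)/(1 − r^10).
P(2) = (1 − (4/3)^2) / (1 − (4/3)^10) = 6561/141361 ≈ 0.0464.

0.0464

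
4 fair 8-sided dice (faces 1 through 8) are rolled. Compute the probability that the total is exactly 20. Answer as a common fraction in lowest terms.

There are 8^4 = 4096 equally likely outcomes.
The number of ordered 4-tuples from {1,…,8} summing to 20 is 315.
P(sum = 20) = 315/4096.

315/4096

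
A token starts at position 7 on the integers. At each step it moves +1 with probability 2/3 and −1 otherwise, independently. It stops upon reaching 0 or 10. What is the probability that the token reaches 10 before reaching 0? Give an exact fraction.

Let r = q/p = (1/3)/(2/3) = 1/2. The recurrence P(i) = p·P(i+1) + q·P(i−1) with P(0)=0, P(10)=1 gives P(i) = (1 − r^i)/(1 − r^10).
P(7) = (1 − (1/2)^7) / (1 − (1/2)^10) = 1016/1023.

1016/1023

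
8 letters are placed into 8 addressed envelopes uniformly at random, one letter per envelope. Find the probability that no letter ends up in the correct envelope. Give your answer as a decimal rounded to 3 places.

This is the derangement probability: permutations of 8 with no fixed point.
D(8) = 8! · (1 − 1/1! + 1/2! − ··· + (−1)^8/8!) = 14833.
P = 14833/40320 = 2119/5760 ≈ 0.368.

0.368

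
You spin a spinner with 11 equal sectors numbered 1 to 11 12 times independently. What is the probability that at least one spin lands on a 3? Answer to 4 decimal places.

P(no spin lands on a 3) = (10/11)^12 ≈ 0.3186.
P(at least one) = 1 − 0.3186 = 0.6814.

0.6814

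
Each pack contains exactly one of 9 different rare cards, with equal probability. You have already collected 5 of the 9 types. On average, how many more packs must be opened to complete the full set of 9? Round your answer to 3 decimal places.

18.750

Starting from 5 distinct types, each trial gives a new one with probability (9−i)/9 when i types are held, so the wait for the next new type is 9/(9−i).
E = 9/4 + 9/3 + 9/2 + 9/1 = 75/4 ≈ 18.750.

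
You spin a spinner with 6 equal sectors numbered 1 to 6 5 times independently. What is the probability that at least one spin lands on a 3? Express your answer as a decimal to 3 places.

0.598

P(no spin lands on a 3) = (5/6)^5 ≈ 0.402.
P(at least one) = 1 − 0.402 = 0.598.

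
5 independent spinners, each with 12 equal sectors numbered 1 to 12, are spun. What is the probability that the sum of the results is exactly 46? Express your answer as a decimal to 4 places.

0.0120

There are 12^5 = 248832 equally likely outcomes.
The number of ordered 5-tuples from {1,…,12} summing to 46 is 2985.
P(sum = 46) = 2985/248832 = 995/82944 ≈ 0.0120.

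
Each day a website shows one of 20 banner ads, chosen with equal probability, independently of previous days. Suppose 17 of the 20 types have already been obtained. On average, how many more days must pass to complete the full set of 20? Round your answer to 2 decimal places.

Starting from 17 distinct types, each trial gives a new one with probability (20−i)/20 when i types are held, so the wait for the next new type is 20/(20−i).
E = 20/3 + 20/2 + 20/1 = 110/3 ≈ 36.67.

36.67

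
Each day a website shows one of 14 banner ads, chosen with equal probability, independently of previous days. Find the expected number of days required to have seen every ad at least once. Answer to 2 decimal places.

45.52

After i distinct types are collected, each trial gives a new one with probability (14−i)/14, so the expected wait for the next new type is 14/(14−i).
E = 14/14 + 14/13 + 14/12 + 14/11 + 14/10 + 14/9 + 14/8 + 14/7 + 14/6 + 14/5 + 14/4 + 14/3 + 14/2 + 14/1 = 1171733/25740 ≈ 45.52.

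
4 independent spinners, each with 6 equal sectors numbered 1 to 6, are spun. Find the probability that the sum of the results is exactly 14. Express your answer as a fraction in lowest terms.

There are 6^4 = 1296 equally likely outcomes.
The number of ordered 4-tuples from {1,…,6} summing to 14 is 146.
P(sum = 14) = 146/1296 = 73/648.

73/648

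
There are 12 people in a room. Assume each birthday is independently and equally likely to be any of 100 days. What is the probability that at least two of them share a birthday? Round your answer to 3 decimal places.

It's easier to compute the probability that all 12 are distinct.
P(all distinct) = 100/100 · 99/100 · ··· · 89/100 ≈ 0.503.
So the probability of at least one match is 1 − 0.503 = 0.497.

0.497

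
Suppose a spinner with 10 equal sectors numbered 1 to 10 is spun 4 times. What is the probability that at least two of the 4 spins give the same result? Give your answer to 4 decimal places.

0.4960

P(all 4 different) = 10/10 · 9/10 · ··· · 7/10 ≈ 0.5040.
P(at least two equal) = 1 − 0.5040 = 0.4960.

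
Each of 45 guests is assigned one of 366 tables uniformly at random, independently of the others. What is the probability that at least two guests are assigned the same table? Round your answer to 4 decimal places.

0.9405

It's easier to compute the probability that all 45 are distinct.
P(all distinct) = 366/366 · 365/366 · ··· · 322/366 ≈ 0.0595.
So the probability of at least one match is 1 − 0.0595 = 0.9405.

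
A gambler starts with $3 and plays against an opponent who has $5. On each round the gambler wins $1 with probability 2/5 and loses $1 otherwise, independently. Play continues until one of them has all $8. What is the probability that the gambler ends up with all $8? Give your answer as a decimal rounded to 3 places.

0.096

Let r = q/p = (3/5)/(2/5) = 3/2. The recurrence P(i) = p·P(i+1) + q·P(i−1) with P(0)=0, P(8)=1 gives P(i) = (1 − r^i)/(1 − r^8).
P(3) = (1 − (3/2)^3) / (1 − (3/2)^8) = 608/6305 ≈ 0.096.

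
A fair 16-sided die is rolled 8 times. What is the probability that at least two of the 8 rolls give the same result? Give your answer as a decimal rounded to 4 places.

P(all 8 different) = 16/16 · 15/16 · ··· · 9/16 ≈ 0.1208.
P(at least two equal) = 1 − 0.1208 = 0.8792.

0.8792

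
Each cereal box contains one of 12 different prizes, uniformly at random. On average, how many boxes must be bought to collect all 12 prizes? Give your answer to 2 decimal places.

37.24

After i distinct types are collected, each trial gives a new one with probability (12−i)/12, so the expected wait for the next new type is 12/(12−i).
E = 12/12 + 12/11 + 12/10 + 12/9 + 12/8 + 12/7 + 12/6 + 12/5 + 12/4 + 12/3 + 12/2 + 12/1 = 86021/2310 ≈ 37.24.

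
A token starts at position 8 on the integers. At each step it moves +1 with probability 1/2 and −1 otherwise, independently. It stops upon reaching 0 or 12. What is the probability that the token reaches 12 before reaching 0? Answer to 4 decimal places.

With a fair step, P(i) = ½P(i−1) + ½P(i+1) with P(0)=0, P(12)=1 has the linear solution P(i) = i/12.
P(8) = 8/12 = 2/3 ≈ 0.6667.

0.6667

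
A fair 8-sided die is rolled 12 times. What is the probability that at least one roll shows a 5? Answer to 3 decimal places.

P(no roll shows a 5) = (7/8)^12 ≈ 0.201.
P(at least one) = 1 − 0.201 = 0.799.

0.799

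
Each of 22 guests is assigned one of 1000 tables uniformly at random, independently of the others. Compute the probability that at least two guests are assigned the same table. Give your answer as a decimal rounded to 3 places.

It's easier to compute the probability that all 22 are distinct.
P(all distinct) = 1000/1000 · 999/1000 · ··· · 979/1000 ≈ 0.792.
So the probability of at least one match is 1 − 0.792 = 0.208.

0.208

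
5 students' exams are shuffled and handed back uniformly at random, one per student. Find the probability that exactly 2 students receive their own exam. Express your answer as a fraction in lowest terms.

Choose which 2 of the 5 are fixed: C(5,2) = 10 ways.
The remaining 3 must have no fixed point: D(3) = 2.
P = 10·2/120 = 1/6.

1/6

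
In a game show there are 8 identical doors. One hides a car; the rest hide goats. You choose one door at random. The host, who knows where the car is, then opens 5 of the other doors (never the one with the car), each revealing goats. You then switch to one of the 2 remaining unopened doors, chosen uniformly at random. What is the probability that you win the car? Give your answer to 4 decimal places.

Your original door holds the car with probability 1/8, so the other 7 collectively hold it with probability 7/8.
The host can always find 5 empty doors to open, so the reveals don't change that 7/8; it is now spread over the 2 remaining unopened doors.
P(win by switching) = (7/8) · (1/2) = 7/16 ≈ 0.4375.

0.4375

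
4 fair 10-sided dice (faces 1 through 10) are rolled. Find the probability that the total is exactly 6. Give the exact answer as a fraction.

1/1000

There are 10^4 = 10000 equally likely outcomes.
The number of ordered 4-tuples from {1,…,10} summing to 6 is 10.
P(sum = 6) = 10/10000 = 1/1000.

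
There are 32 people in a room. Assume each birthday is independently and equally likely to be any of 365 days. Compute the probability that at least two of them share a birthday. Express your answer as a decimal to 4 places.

0.7533

It's easier to compute the probability that all 32 are distinct.
P(all distinct) = 365/365 · 364/365 · ··· · 334/365 ≈ 0.2467.
So the probability of at least one match is 1 − 0.2467 = 0.7533.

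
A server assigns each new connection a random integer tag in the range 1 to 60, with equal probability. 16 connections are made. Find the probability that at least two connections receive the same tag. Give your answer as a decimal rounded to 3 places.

0.889

It's easier to compute the probability that all 16 are distinct.
P(all distinct) = 60/60 · 59/60 · ··· · 45/60 ≈ 0.111.
So the probability of at least one match is 1 − 0.111 = 0.889.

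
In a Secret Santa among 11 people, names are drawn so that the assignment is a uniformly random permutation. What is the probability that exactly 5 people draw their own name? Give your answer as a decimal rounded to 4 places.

0.0031

Choose which 5 of the 11 are fixed: C(11,5) = 462 ways.
The remaining 6 must have no fixed point: D(6) = 265.
P = 462·265/39916800 = 53/17280 ≈ 0.0031.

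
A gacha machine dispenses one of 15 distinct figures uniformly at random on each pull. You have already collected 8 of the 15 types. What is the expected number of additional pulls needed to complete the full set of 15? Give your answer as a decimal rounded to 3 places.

38.893

Starting from 8 distinct types, each trial gives a new one with probability (15−i)/15 when i types are held, so the wait for the next new type is 15/(15−i).
E = 15/7 + 15/6 + 15/5 + 15/4 + 15/3 + 15/2 + 15/1 = 1089/28 ≈ 38.893.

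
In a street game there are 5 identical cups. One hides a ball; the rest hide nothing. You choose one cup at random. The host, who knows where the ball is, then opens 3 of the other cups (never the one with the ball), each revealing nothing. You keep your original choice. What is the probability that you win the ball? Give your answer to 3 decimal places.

0.200

The host can always open 3 empty cups regardless of your choice, so the reveals give no information about your original cup.
P(win by staying) = 1/5 ≈ 0.200.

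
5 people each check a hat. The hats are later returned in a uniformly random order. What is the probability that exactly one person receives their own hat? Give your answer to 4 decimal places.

Choose which one is fixed: C(5,1) = 5 ways.
The remaining 4 must have no fixed point: D(4) = 9.
P = 5·9/120 = 3/8 ≈ 0.3750.

0.3750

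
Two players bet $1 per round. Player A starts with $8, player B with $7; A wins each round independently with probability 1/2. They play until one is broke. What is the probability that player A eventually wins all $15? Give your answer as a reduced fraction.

With a fair step, P(i) = ½P(i−1) + ½P(i+1) with P(0)=0, P(15)=1 has the linear solution P(i) = i/15.
P(8) = 8/15.

8/15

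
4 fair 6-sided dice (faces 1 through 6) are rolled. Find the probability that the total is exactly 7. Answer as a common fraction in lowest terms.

There are 6^4 = 1296 equally likely outcomes.
The number of ordered 4-tuples from {1,…,6} summing to 7 is 20.
P(sum = 7) = 20/1296 = 5/324.

5/324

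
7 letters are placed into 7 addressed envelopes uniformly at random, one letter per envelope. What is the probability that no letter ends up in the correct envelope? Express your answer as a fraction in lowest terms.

This is the derangement probability: permutations of 7 with no fixed point.
D(7) = 7! · (1 − 1/1! + 1/2! − ··· + (−1)^7/7!) = 1854.
P = 1854/5040 = 103/280.

103/280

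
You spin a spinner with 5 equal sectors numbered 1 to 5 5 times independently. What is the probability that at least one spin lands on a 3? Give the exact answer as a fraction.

P(no spin lands on a 3) = (4/5)^5 = 1024/3125.
P(at least one) = 1 − 1024/3125 = 2101/3125.

2101/3125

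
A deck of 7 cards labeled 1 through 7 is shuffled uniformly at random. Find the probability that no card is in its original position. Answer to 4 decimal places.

0.3679

This is the derangement probability: permutations of 7 with no fixed point.
D(7) = 7! · (1 − 1/1! + 1/2! − ··· + (−1)^7/7!) = 1854.
P = 1854/5040 = 103/280 ≈ 0.3679.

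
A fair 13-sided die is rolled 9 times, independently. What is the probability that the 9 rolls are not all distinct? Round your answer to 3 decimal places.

0.976

P(all 9 different) = 13/13 · 12/13 · ··· · 5/13 ≈ 0.024.
P(at least two equal) = 1 − 0.024 = 0.976.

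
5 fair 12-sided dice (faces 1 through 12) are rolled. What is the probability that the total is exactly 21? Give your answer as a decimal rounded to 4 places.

There are 12^5 = 248832 equally likely outcomes.
The number of ordered 5-tuples from {1,…,12} summing to 21 is 4495.
P(sum = 21) = 4495/248832 ≈ 0.0181.

0.0181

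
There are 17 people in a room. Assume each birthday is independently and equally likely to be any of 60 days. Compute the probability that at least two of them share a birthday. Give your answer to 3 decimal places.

0.919

It's easier to compute the probability that all 17 are distinct.
P(all distinct) = 60/60 · 59/60 · ··· · 44/60 ≈ 0.081.
So the probability of at least one match is 1 − 0.081 = 0.919.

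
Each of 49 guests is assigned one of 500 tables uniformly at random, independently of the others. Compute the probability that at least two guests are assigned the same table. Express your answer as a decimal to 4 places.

It's easier to compute the probability that all 49 are distinct.
P(all distinct) = 500/500 · 499/500 · ··· · 452/500 ≈ 0.0879.
So the probability of at least one match is 1 − 0.0879 = 0.9121.

0.9121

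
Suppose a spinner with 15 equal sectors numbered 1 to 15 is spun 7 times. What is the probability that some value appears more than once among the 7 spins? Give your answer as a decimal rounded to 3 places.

0.810

P(all 7 different) = 15/15 · 14/15 · ··· · 9/15 ≈ 0.190.
P(at least two equal) = 1 − 0.190 = 0.810.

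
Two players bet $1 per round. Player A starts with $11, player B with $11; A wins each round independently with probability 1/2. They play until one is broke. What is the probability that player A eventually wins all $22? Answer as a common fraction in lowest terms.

With a fair step, P(i) = ½P(i−1) + ½P(i+1) with P(0)=0, P(22)=1 has the linear solution P(i) = i/22.
P(11) = 11/22 = 1/2.

1/2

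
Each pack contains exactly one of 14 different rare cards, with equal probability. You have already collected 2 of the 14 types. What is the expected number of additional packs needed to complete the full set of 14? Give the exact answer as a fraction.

86021/1980

Starting from 2 distinct types, each trial gives a new one with probability (14−i)/14 when i types are held, so the wait for the next new type is 14/(14−i).
E = 14/12 + 14/11 + 14/10 + 14/9 + 14/8 + 14/7 + 14/6 + 14/5 + 14/4 + 14/3 + 14/2 + 14/1 = 86021/1980.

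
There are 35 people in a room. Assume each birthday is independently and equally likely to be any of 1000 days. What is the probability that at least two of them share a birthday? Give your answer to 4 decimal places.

It's easier to compute the probability that all 35 are distinct.
P(all distinct) = 1000/1000 · 999/1000 · ··· · 966/1000 ≈ 0.5477.
So the probability of at least one match is 1 − 0.5477 = 0.4523.

0.4523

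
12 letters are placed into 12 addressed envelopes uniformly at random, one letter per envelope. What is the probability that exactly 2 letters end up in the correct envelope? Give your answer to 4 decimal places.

0.1839

Choose which 2 of the 12 are fixed: C(12,2) = 66 ways.
The remaining 10 must have no fixed point: D(10) = 1334961.
P = 66·1334961/479001600 = 16481/89600 ≈ 0.1839.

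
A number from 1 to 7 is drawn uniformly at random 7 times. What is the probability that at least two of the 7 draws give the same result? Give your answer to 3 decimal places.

0.994

P(all 7 different) = 7/7 · 6/7 · ··· · 1/7 ≈ 0.006.
P(at least two equal) = 1 − 0.006 = 0.994.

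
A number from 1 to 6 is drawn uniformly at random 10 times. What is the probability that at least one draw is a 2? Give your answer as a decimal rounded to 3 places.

P(no draw is a 2) = (5/6)^10 ≈ 0.162.
P(at least one) = 1 − 0.162 = 0.838.

0.838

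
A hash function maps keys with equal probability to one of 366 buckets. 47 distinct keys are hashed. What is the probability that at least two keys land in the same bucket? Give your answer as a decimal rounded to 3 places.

0.954

It's easier to compute the probability that all 47 are distinct.
P(all distinct) = 366/366 · 365/366 · ··· · 320/366 ≈ 0.046.
So the probability of at least one match is 1 − 0.046 = 0.954.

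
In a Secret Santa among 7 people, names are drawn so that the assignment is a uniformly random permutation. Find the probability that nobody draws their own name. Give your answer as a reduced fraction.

This is the derangement probability: permutations of 7 with no fixed point.
D(7) = 7! · (1 − 1/1! + 1/2! − ··· + (−1)^7/7!) = 1854.
P = 1854/5040 = 103/280.

103/280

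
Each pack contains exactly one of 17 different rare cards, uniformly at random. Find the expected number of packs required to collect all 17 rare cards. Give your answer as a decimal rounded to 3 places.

After i distinct types are collected, each trial gives a new one with probability (17−i)/17, so the expected wait for the next new type is 17/(17−i).
E = 17/17 + 17/16 + 17/15 + 17/14 + 17/13 + 17/12 + 17/11 + 17/10 + 17/9 + 17/8 + 17/7 + 17/6 + 17/5 + 17/4 + 17/3 + 17/2 + 17/1 = 42142223/720720 ≈ 58.472.

58.472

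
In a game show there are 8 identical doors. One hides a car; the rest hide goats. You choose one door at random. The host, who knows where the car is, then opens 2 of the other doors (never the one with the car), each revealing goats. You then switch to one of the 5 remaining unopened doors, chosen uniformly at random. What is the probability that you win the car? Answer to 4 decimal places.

0.1750

Your original door holds the car with probability 1/8, so the other 7 collectively hold it with probability 7/8.
The host can always find 2 empty doors to open, so the reveals don't change that 7/8; it is now spread over the 5 remaining unopened doors.
P(win by switching) = (7/8) · (1/5) = 7/40 ≈ 0.1750.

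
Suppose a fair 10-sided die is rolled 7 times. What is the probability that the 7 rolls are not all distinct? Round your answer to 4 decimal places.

P(all 7 different) = 10/10 · 9/10 · ··· · 4/10 ≈ 0.0605.
P(at least two equal) = 1 − 0.0605 = 0.9395.

0.9395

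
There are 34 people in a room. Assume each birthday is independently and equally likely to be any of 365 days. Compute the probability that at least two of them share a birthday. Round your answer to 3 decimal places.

It's easier to compute the probability that all 34 are distinct.
P(all distinct) = 365/365 · 364/365 · ··· · 332/365 ≈ 0.205.
So the probability of at least one match is 1 − 0.205 = 0.795.

0.795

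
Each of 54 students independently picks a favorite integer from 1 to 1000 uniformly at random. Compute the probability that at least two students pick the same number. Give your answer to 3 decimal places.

It's easier to compute the probability that all 54 are distinct.
P(all distinct) = 1000/1000 · 999/1000 · ··· · 947/1000 ≈ 0.233.
So the probability of at least one match is 1 − 0.233 = 0.767.

0.767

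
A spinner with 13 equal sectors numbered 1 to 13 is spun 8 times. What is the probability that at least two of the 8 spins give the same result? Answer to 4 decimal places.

0.9364

P(all 8 different) = 13/13 · 12/13 · ··· · 6/13 ≈ 0.0636.
P(at least two equal) = 1 − 0.0636 = 0.9364.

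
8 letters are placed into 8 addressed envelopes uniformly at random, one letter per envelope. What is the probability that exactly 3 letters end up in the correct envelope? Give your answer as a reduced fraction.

11/180

Choose which 3 of the 8 are fixed: C(8,3) = 56 ways.
The remaining 5 must have no fixed point: D(5) = 44.
P = 56·44/40320 = 11/180.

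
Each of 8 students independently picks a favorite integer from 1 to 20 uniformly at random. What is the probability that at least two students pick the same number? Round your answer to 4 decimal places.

It's easier to compute the probability that all 8 are distinct.
P(all distinct) = 20/20 · 19/20 · ··· · 13/20 ≈ 0.1984.
So the probability of at least one match is 1 − 0.1984 = 0.8016.

0.8016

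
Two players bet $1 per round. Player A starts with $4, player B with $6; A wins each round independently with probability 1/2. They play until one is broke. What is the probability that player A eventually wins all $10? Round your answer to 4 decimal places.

0.4000

With a fair step, P(i) = ½P(i−1) + ½P(i+1) with P(0)=0, P(10)=1 has the linear solution P(i) = i/10.
P(4) = 4/10 = 2/5 ≈ 0.4000.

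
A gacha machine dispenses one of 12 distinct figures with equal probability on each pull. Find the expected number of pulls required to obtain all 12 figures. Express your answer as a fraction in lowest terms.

After i distinct types are collected, each trial gives a new one with probability (12−i)/12, so the expected wait for the next new type is 12/(12−i).
E = 12/12 + 12/11 + 12/10 + 12/9 + 12/8 + 12/7 + 12/6 + 12/5 + 12/4 + 12/3 + 12/2 + 12/1 = 86021/2310.

86021/2310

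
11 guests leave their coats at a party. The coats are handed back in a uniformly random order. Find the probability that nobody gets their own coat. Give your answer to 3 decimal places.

This is the derangement probability: permutations of 11 with no fixed point.
D(11) = 11! · (1 − 1/1! + 1/2! − ··· + (−1)^11/11!) = 14684570.
P = 14684570/39916800 = 1468457/3991680 ≈ 0.368.

0.368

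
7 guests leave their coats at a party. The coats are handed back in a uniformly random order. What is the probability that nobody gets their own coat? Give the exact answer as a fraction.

103/280

This is the derangement probability: permutations of 7 with no fixed point.
D(7) = 7! · (1 − 1/1! + 1/2! − ··· + (−1)^7/7!) = 1854.
P = 1854/5040 = 103/280.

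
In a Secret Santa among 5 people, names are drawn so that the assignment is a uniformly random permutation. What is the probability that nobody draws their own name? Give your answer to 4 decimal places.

This is the derangement probability: permutations of 5 with no fixed point.
D(5) = 5! · (1 − 1/1! + 1/2! − ··· + (−1)^5/5!) = 44.
P = 44/120 = 11/30 ≈ 0.3667.

0.3667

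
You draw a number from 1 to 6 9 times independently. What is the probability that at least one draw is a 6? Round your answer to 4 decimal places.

P(no draw is a 6) = (5/6)^9 ≈ 0.1938.
P(at least one) = 1 − 0.1938 = 0.8062.

0.8062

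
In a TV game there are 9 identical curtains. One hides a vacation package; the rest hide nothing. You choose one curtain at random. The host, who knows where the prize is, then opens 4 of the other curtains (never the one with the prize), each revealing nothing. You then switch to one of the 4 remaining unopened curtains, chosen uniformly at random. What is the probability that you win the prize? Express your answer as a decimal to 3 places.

0.222

Your original curtain holds the prize with probability 1/9, so the other 8 collectively hold it with probability 8/9.
The host can always find 4 empty curtains to open, so the reveals don't change that 8/9; it is now spread over the 4 remaining unopened curtains.
P(win by switching) = (8/9) · (1/4) = 2/9 ≈ 0.222.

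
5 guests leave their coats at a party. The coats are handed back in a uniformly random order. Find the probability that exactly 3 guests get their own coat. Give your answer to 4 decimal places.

Choose which 3 of the 5 are fixed: C(5,3) = 10 ways.
The remaining 2 must have no fixed point: D(2) = 1.
P = 10·1/120 = 1/12 ≈ 0.0833.

0.0833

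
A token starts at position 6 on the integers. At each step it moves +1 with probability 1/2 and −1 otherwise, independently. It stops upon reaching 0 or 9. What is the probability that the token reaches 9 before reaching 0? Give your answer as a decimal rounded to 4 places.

With a fair step, P(i) = ½P(i−1) + ½P(i+1) with P(0)=0, P(9)=1 has the linear solution P(i) = i/9.
P(6) = 6/9 = 2/3 ≈ 0.6667.

0.6667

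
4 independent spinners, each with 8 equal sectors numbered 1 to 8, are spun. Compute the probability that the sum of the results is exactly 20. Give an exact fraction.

There are 8^4 = 4096 equally likely outcomes.
The number of ordered 4-tuples from {1,…,8} summing to 20 is 315.
P(sum = 20) = 315/4096.

315/4096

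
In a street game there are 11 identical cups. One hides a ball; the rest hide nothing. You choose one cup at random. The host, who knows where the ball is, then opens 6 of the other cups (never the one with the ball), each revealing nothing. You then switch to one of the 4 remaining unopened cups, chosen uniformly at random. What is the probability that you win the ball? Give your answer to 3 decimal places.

Your original cup holds the ball with probability 1/11, so the other 10 collectively hold it with probability 10/11.
The host can always find 6 empty cups to open, so the reveals don't change that 10/11; it is now spread over the 4 remaining unopened cups.
P(win by switching) = (10/11) · (1/4) = 5/22 ≈ 0.227.

0.227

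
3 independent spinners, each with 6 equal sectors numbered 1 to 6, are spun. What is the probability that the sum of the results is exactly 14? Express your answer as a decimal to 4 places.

There are 6^3 = 216 equally likely outcomes.
The number of ordered 3-tuples from {1,…,6} summing to 14 is 15.
P(sum = 14) = 15/216 = 5/72 ≈ 0.0694.

0.0694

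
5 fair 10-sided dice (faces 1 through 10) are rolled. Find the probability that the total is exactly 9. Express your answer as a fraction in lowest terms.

7/10000

There are 10^5 = 100000 equally likely outcomes.
The number of ordered 5-tuples from {1,…,10} summing to 9 is 70.
P(sum = 9) = 70/100000 = 7/10000.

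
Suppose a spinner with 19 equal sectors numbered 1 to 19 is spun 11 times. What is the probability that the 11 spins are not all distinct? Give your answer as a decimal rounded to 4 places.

0.9741

P(all 11 different) = 19/19 · 18/19 · ··· · 9/19 ≈ 0.0259.
P(at least two equal) = 1 − 0.0259 = 0.9741.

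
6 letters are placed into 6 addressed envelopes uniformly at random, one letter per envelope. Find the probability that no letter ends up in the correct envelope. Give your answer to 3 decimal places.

This is the derangement probability: permutations of 6 with no fixed point.
D(6) = 6! · (1 − 1/1! + 1/2! − ··· + (−1)^6/6!) = 265.
P = 265/720 = 53/144 ≈ 0.368.

0.368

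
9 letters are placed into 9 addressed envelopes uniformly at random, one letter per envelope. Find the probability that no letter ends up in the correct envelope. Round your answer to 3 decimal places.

0.368

This is the derangement probability: permutations of 9 with no fixed point.
D(9) = 9! · (1 − 1/1! + 1/2! − ··· + (−1)^9/9!) = 133496.
P = 133496/362880 = 16687/45360 ≈ 0.368.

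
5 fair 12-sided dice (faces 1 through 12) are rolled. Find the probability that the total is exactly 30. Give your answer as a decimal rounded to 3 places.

There are 12^5 = 248832 equally likely outcomes.
The number of ordered 5-tuples from {1,…,12} summing to 30 is 11901.
P(sum = 30) = 11901/248832 = 3967/82944 ≈ 0.048.

0.048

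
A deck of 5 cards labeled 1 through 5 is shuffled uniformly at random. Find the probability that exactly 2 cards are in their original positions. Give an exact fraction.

1/6

Choose which 2 of the 5 are fixed: C(5,2) = 10 ways.
The remaining 3 must have no fixed point: D(3) = 2.
P = 10·2/120 = 1/6.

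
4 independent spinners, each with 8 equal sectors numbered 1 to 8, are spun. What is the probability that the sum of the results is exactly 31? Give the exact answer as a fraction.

1/1024

There are 8^4 = 4096 equally likely outcomes.
The number of ordered 4-tuples from {1,…,8} summing to 31 is 4.
P(sum = 31) = 4/4096 = 1/1024.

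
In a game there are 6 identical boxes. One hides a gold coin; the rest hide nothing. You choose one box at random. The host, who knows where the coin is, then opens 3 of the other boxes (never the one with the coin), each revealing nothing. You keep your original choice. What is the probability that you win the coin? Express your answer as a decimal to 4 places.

0.1667

The host can always open 3 empty boxes regardless of your choice, so the reveals give no information about your original box.
P(win by staying) = 1/6 ≈ 0.1667.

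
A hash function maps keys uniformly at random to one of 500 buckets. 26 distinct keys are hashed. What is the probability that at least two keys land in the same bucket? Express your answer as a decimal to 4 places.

It's easier to compute the probability that all 26 are distinct.
P(all distinct) = 500/500 · 499/500 · ··· · 475/500 ≈ 0.5162.
So the probability of at least one match is 1 − 0.5162 = 0.4838.

0.4838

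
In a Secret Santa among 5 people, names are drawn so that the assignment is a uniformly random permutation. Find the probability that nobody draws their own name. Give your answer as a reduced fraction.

11/30

This is the derangement probability: permutations of 5 with no fixed point.
D(5) = 5! · (1 − 1/1! + 1/2! − ··· + (−1)^5/5!) = 44.
P = 44/120 = 11/30.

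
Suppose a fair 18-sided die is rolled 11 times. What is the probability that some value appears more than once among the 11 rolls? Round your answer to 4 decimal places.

P(all 11 different) = 18/18 · 17/18 · ··· · 8/18 ≈ 0.0198.
P(at least two equal) = 1 − 0.0198 = 0.9802.

0.9802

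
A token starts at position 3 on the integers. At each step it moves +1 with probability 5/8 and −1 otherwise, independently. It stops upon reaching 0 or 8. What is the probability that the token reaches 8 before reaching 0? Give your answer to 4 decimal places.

0.7974

Let r = q/p = (3/8)/(5/8) = 3/5. The recurrence P(i) = p·P(i+1) + q·P(i−1) with P(0)=0, P(8)=1 gives P(i) = (1 − r^i)/(1 − r^8).
P(3) = (1 − (3/5)^3) / (1 − (3/5)^8) = 153125/192032 ≈ 0.7974.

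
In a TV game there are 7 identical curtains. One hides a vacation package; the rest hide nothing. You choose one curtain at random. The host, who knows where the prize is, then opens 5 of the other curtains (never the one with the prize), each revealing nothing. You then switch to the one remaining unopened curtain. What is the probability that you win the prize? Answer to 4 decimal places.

0.8571

Your original curtain holds the prize with probability 1/7, so the other 6 collectively hold it with probability 6/7.
The host can always find 5 empty curtains to open, so the reveals don't change that 6/7; it is now spread over the 1 remaining unopened curtain.
P(win by switching) = (6/7) · (1/1) = 6/7 ≈ 0.8571.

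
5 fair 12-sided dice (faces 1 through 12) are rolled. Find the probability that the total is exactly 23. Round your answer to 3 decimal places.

0.025

There are 12^5 = 248832 equally likely outcomes.
The number of ordered 5-tuples from {1,…,12} summing to 23 is 6265.
P(sum = 23) = 6265/248832 ≈ 0.025.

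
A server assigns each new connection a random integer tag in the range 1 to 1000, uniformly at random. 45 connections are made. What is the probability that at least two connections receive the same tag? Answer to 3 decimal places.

It's easier to compute the probability that all 45 are distinct.
P(all distinct) = 1000/1000 · 999/1000 · ··· · 956/1000 ≈ 0.366.
So the probability of at least one match is 1 − 0.366 = 0.634.

0.634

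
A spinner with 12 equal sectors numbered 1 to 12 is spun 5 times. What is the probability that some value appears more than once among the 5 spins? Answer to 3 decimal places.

P(all 5 different) = 12/12 · 11/12 · ··· · 8/12 ≈ 0.382.
P(at least two equal) = 1 − 0.382 = 0.618.

0.618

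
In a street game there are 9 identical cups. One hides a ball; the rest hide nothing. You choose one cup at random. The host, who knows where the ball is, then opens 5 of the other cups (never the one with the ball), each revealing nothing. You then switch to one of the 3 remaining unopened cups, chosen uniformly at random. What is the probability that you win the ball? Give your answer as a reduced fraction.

8/27

Your original cup holds the ball with probability 1/9, so the other 8 collectively hold it with probability 8/9.
The host can always find 5 empty cups to open, so the reveals don't change that 8/9; it is now spread over the 3 remaining unopened cups.
P(win by switching) = (8/9) · (1/3) = 8/27.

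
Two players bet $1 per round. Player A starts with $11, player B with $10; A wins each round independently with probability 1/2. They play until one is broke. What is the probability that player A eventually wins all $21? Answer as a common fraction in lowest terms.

With a fair step, P(i) = ½P(i−1) + ½P(i+1) with P(0)=0, P(21)=1 has the linear solution P(i) = i/21.
P(11) = 11/21.

11/21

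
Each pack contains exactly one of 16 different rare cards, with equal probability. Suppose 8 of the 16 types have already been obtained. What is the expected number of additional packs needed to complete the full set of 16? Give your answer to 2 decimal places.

Starting from 8 distinct types, each trial gives a new one with probability (16−i)/16 when i types are held, so the wait for the next new type is 16/(16−i).
E = 16/8 + 16/7 + 16/6 + 16/5 + 16/4 + 16/3 + 16/2 + 16/1 = 1522/35 ≈ 43.49.

43.49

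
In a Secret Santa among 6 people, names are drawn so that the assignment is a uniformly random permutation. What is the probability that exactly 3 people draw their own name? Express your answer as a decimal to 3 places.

0.056

Choose which 3 of the 6 are fixed: C(6,3) = 20 ways.
The remaining 3 must have no fixed point: D(3) = 2.
P = 20·2/720 = 1/18 ≈ 0.056.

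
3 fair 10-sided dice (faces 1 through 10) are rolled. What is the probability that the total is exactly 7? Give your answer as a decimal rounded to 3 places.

There are 10^3 = 1000 equally likely outcomes.
The number of ordered 3-tuples from {1,…,10} summing to 7 is 15.
P(sum = 7) = 15/1000 = 3/200 ≈ 0.015.

0.015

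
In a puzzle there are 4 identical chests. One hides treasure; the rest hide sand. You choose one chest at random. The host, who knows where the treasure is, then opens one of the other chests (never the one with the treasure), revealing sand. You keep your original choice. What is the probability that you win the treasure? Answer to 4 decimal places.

0.2500

The host can always open an empty chest regardless of your choice, so this gives no information about your original chest.
P(win by staying) = 1/4 ≈ 0.2500.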